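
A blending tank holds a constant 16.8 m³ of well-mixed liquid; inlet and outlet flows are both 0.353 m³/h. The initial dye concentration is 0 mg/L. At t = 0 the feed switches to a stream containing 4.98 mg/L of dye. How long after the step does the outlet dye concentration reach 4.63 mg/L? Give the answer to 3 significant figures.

126 h

Species balance: V dC/dt = Q(C_in − C) ⇒ τ = V/Q = 47.592 h.
C(t) = C_in + (C₀ − C_in) e^(−t/τ). Set C = 4.63 and solve for t:
e^(−t/τ) = (C − C_in)/(C₀ − C_in) = (4.63 − 4.98)/(0 − 4.98) = 0.070281
t = −τ ln(…) = 47.592 × 2.6553 = 126.37 h.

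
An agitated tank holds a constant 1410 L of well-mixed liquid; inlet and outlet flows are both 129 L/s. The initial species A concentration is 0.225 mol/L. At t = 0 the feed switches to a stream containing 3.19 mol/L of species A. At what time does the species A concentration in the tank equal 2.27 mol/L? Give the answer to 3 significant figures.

Species balance on the tank: V dC/dt = Q(C_in − C), so τ = V/Q = 10.930 s.
C(t) = C_in + (C₀ − C_in) e^(−t/τ). Set C = 2.27 and solve for t:
e^(−t/τ) = (C − C_in)/(C₀ − C_in) = (2.27 − 3.19)/(0.225 − 3.19) = 0.31029
t = −τ ln(…) = 10.930 × 1.1703 = 12.791 s.

12.8 s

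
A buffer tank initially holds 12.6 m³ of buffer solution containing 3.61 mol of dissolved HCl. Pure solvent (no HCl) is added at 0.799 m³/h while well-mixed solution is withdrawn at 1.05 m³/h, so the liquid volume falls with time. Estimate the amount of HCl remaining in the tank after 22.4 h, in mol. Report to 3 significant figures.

Total volume: dV/dt = Q_in − Q_out = -0.25100 m³/h, so V(t) = 12.6 − 0.25100 t and V(22.4) = 6.9776 m³.
No HCl enters, so dm/dt = −Q_out · (m/V).
dm/m = −Q_out dt/(V₀ − 0.25100 t); integrating gives ln(m/m₀) = −(Q_out/(Q_in−Q_out)) ln(V/V₀).
m = m₀ (V₀/V)^(Q_out/(Q_in−Q_out)) = 3.61 × (12.6/6.9776)^(-4.1833) = 0.30466 mol.

0.305 mol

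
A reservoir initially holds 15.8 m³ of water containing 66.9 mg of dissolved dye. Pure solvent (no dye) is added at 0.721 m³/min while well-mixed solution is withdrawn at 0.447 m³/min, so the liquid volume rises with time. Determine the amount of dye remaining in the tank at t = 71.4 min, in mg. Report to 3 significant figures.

Total volume: dV/dt = Q_in − Q_out = 0.27400 m³/min, so V(t) = 15.8 + 0.27400 t and V(71.4) = 35.364 m³.
No dye enters, so dm/dt = −Q_out · (m/V).
Separate: dm/m = −Q_out dt/V(t) ⇒ ln(m/m₀) = −(Q_out/(Q_in−Q_out)) ln(V/V₀).
m = m₀ (V₀/V)^(Q_out/(Q_in−Q_out)) = 66.9 × (15.8/35.364)^(1.6314) = 17.972 mg.

18.0 mg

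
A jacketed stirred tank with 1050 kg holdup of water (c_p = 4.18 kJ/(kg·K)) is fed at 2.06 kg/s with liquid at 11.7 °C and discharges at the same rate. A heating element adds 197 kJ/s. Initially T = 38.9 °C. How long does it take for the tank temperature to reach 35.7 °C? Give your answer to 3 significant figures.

M c_p dT/dt = ṁ c_p (T_in − T) + Q̇.
τ = M/ṁ = 509.71 s; T_ss = T_in + Q̇/(ṁ c_p) = 34.578 °C.
T(t) = T_ss + (T₀ − T_ss) e^(−t/τ). Set T = 35.7:
e^(−t/τ) = (35.7 − 34.578)/(38.9 − 34.578) = 0.25956
t = −509.71 · ln(0.25956) = 687.48 s.

687 s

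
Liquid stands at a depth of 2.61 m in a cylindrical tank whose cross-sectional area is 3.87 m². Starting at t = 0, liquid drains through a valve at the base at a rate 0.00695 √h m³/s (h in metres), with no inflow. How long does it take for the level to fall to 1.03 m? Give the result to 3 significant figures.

669 s

Volume balance on the tank: A dh/dt = −0.00695 √h.
Separate and integrate: 2(√h − √h₀) = −(0.00695/A) t.
t = 2A(√h₀ − √h)/0.00695 = 2·3.87·(√2.61 − √1.03)/0.00695
  = 7.7400 × (1.6155 − 1.0149) / 0.00695 = 668.94 s.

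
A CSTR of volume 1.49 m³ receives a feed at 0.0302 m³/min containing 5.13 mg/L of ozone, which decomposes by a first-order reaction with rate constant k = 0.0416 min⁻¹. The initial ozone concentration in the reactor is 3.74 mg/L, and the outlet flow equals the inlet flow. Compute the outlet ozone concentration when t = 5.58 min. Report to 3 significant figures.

Species balance: V dC/dt = Q C_in − Q C − k V C.
This is linear with rate a = Q/V + k = 0.061868 min⁻¹.
C_ss = Q C_in/(Q + kV) = 1.6806 mg/L; C(t) = C_ss + (C₀ − C_ss) e^(−a t).
C(5.58) = 1.6806 + (2.0594)·e^(−0.061868·5.58) = 1.6806 + (2.0594)·0.70806 = 3.1388 mg/L.

3.14 mg/L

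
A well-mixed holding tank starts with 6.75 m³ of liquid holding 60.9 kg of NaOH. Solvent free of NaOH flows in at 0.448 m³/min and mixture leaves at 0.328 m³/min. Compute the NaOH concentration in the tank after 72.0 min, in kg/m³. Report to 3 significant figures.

0.416 kg/m³

Total volume: dV/dt = Q_in − Q_out = 0.12000 m³/min, so V(t) = 6.75 + 0.12000 t and V(72.0) = 15.390 m³.
Solute balance: dm/dt = 0 − Q_out C = −Q_out m/V(t).
dm/m = −Q_out dt/(V₀ + 0.12000 t); integrating gives ln(m/m₀) = −(Q_out/(Q_in−Q_out)) ln(V/V₀).
m = m₀ (V₀/V)^(Q_out/(Q_in−Q_out)) = 60.9 × (6.75/15.390)^(2.7333) = 6.4012 kg.
C = m/V = 6.4012/15.390 = 0.41593 kg/m³.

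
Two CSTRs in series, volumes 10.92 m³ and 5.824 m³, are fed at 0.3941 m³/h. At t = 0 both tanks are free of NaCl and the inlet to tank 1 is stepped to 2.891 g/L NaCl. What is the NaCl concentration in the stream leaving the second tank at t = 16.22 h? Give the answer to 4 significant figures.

Each tank obeys Vᵢ dCᵢ/dt = Q(Cᵢ₋₁ − Cᵢ), so τᵢ = Vᵢ/Q.
τ₁ = 10.92/0.3941 = 27.7087 h; τ₂ = 5.824/0.3941 = 14.7780 h.
Tank 1: C₁ = C_in(1 − e^(−t/τ₁)). Tank 2 (τ₁ ≠ τ₂): C₂ = C_in[1 − (τ₁ e^(−t/τ₁) − τ₂ e^(−t/τ₂))/(τ₁ − τ₂)].
At t = 16.22: e^(−t/τ₁) = 0.556897, e^(−t/τ₂) = 0.333678.
C₂ = 2.891·[1 − (27.7087·0.556897 − 14.7780·0.333678)/(12.9307)] = 2.891·0.187996 = 0.543497 g/L.

0.5435 g/L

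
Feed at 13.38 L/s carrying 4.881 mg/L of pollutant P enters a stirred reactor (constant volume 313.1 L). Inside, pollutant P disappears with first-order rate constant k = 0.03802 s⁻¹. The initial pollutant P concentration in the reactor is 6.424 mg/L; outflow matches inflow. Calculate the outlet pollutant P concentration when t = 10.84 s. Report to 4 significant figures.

V dC/dt = Q(C_in − C) − k V C.
dC/dt = (Q/V) C_in − (Q/V + k) C; effective rate a = Q/V + k = 0.0427340 + 0.03802 = 0.0807540 s⁻¹.
C_ss = Q C_in/(Q + kV) = 2.58296 mg/L; C(t) = C_ss + (C₀ − C_ss) e^(−a t).
C(10.84) = 2.58296 + (3.84104)·e^(−0.0807540·10.84) = 2.58296 + (3.84104)·0.416707 = 4.18355 mg/L.

4.184 mg/L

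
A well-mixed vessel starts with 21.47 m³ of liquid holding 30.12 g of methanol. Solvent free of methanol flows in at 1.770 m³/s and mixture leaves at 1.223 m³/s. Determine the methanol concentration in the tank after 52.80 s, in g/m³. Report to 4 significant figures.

0.08896 g/m³

Total volume: dV/dt = Q_in − Q_out = 0.547000 m³/s, so V(t) = 21.47 + 0.547000 t and V(52.80) = 50.3516 m³.
No methanol enters, so dm/dt = −Q_out · (m/V).
Separate: dm/m = −Q_out dt/V(t) ⇒ ln(m/m₀) = −(Q_out/(Q_in−Q_out)) ln(V/V₀).
m = m₀ (V₀/V)^(Q_out/(Q_in−Q_out)) = 30.12 × (21.47/50.3516)^(2.23583) = 4.47911 g.
C = m/V = 4.47911/50.3516 = 0.0889567 g/m³.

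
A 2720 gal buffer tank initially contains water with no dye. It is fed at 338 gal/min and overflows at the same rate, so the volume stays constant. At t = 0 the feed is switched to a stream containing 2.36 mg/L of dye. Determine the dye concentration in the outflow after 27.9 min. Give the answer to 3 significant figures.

2.29 mg/L

Species balance on the tank: V dC/dt = Q(C_in − C).
Time constant τ = V/Q = 2720/338 = 8.0473 min.
This is linear first-order; C(t) = C_in + (C₀ − C_in) e^(−t/τ).
C(27.9) = 2.36 + (0 − 2.36)·e^(−27.9/8.0473) = 2.36 + (-2.3600)·0.031211 = 2.2863 mg/L.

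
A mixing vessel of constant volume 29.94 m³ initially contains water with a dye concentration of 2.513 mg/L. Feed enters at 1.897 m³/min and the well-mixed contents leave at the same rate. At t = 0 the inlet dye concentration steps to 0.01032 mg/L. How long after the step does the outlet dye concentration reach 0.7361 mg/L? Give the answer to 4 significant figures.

Accumulation = in − out for the solute gives V dC/dt = Q(C_in − C), so τ = V/Q = 15.7828 min.
C(t) = C_in + (C₀ − C_in) e^(−t/τ). Set C = 0.7361 and solve for t:
e^(−t/τ) = (C − C_in)/(C₀ − C_in) = (0.7361 − 0.01032)/(2.513 − 0.01032) = 0.290001
t = −τ ln(…) = 15.7828 × 1.23787 = 19.5371 min.

19.54 min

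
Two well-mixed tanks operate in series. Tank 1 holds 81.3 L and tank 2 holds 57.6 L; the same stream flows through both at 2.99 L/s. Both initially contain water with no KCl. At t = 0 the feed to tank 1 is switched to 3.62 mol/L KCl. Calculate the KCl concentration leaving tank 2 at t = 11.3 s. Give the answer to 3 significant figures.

0.318 mol/L

Species balance on tank i: dCᵢ/dt = (Cᵢ₋₁ − Cᵢ)/τᵢ with τᵢ = Vᵢ/Q.
τ₁ = 81.3/2.99 = 27.191 s; τ₂ = 57.6/2.99 = 19.264 s.
Tank 1: C₁ = C_in(1 − e^(−t/τ₁)). Tank 2 (τ₁ ≠ τ₂): C₂ = C_in[1 − (τ₁ e^(−t/τ₁) − τ₂ e^(−t/τ₂))/(τ₁ − τ₂)].
At t = 11.3: e^(−t/τ₁) = 0.65995, e^(−t/τ₂) = 0.55623.
C₂ = 3.62·[1 − (27.191·0.65995 − 19.264·0.55623)/(7.9264)] = 3.62·0.087947 = 0.31837 mol/L.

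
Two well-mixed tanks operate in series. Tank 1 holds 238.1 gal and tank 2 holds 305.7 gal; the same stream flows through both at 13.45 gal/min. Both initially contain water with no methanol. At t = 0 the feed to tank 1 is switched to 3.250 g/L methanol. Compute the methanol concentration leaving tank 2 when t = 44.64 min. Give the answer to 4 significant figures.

Each tank obeys Vᵢ dCᵢ/dt = Q(Cᵢ₋₁ − Cᵢ), so τᵢ = Vᵢ/Q.
τ₁ = 238.1/13.45 = 17.7026 min; τ₂ = 305.7/13.45 = 22.7286 min.
Solving the cascade with C₁(0)=C₂(0)=0 gives C₂(t) = C_in[1 − (τ₁ e^(−t/τ₁) − τ₂ e^(−t/τ₂))/(τ₁ − τ₂)].
At t = 44.64: e^(−t/τ₁) = 0.0803259, e^(−t/τ₂) = 0.140290.
C₂ = 3.250·[1 − (17.7026·0.0803259 − 22.7286·0.140290)/(-5.02602)] = 3.250·0.648505 = 2.10764 g/L.

2.108 g/L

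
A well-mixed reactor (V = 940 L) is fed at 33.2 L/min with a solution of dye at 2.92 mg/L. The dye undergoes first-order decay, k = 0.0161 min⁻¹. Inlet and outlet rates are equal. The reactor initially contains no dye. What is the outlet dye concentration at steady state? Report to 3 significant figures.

Accumulation = in − out − consumed: V dC/dt = Q C_in − Q C − k V C.
Steady state (dC/dt = 0): C_ss = Q C_in/(Q + kV) = C_in/(1 + kV/Q).
C_ss = 33.2·2.92/(33.2 + 0.0161·940) = 96.944/48.334 = 2.0057 mg/L.

2.01 mg/L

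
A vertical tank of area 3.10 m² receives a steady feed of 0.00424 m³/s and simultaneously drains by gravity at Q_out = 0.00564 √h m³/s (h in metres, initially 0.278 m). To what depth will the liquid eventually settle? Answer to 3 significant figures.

0.565 m

A dh/dt = Q_in − 0.00564 √h. Steady state requires inflow = outflow:
Q_in = 0.00564 √h_ss ⇒ √h_ss = 0.00424/0.00564 = 0.75177.
h_ss = 0.75177² = 0.56516 m. (Since h₀ = 0.278 m < h_ss, the level will rise toward this value.)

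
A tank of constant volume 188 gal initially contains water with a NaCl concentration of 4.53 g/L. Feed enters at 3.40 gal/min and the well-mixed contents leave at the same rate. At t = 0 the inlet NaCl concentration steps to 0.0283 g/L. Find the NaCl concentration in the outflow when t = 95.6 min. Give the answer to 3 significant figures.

Accumulation = in − out for the solute gives V dC/dt = Q(C_in − C).
So dC/dt = (C_in − C)/τ with τ = V/Q = 188/3.40 = 55.294 min.
Integrating: C(t) = C_in + (C₀ − C_in) e^(−t/τ).
C(95.6) = 0.0283 + (4.53 − 0.0283)·e^(−95.6/55.294) = 0.0283 + (4.5017)·0.17747 = 0.82723 g/L.

0.827 g/L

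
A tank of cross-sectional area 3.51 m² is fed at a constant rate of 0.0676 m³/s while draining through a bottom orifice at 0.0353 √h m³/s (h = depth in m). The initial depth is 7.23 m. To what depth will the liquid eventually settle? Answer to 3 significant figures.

Level balance: A dh/dt = 0.0676 − 0.0353 √h. Setting dh/dt = 0:
Q_in = 0.0353 √h_ss ⇒ √h_ss = 0.0676/0.0353 = 1.9150.
h_ss = 1.9150² = 3.6673 m. (Since h₀ = 7.23 m > h_ss, the level will fall toward this value.)

3.67 m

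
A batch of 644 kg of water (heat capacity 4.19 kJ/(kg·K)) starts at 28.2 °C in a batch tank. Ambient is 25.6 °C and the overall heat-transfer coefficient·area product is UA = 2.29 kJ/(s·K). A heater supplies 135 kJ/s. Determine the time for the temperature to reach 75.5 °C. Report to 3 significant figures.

2150 s

Heat balance on the well-mixed liquid: M c_p dT/dt = −UA(T − T_amb) + Q̇.
τ = M c_p/UA = 1178.3 s; T_ss = T_amb + Q̇/UA = 25.6 + 135/2.29 = 84.552 °C.
T(t) = T_ss + (T₀ − T_ss)e^(−t/τ); set T = 75.5:
t = −τ ln[(T − T_ss)/(T₀ − T_ss)] = −1178.3 · ln(0.16063) = 2154.7 s.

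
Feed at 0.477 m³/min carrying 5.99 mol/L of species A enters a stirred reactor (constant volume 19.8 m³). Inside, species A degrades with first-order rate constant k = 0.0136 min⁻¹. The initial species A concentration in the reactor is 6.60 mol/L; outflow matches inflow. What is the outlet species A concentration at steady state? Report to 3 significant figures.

3.83 mol/L

Species balance: V dC/dt = Q C_in − Q C − k V C.
Steady state (dC/dt = 0): C_ss = Q C_in/(Q + kV) = C_in/(1 + kV/Q).
C_ss = 0.477·5.99/(0.477 + 0.0136·19.8) = 2.8572/0.74628 = 3.8286 mol/L.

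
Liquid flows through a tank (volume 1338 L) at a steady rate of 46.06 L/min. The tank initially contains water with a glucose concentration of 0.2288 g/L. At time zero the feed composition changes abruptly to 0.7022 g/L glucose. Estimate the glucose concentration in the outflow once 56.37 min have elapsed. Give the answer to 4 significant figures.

0.6342 g/L

Unsteady species balance (constant V, well mixed): V dC/dt = Q(C_in − C).
Time constant τ = V/Q = 1338/46.06 = 29.0491 min.
Integrating: C(t) = C_in + (C₀ − C_in) e^(−t/τ).
C(56.37) = 0.7022 + (0.2288 − 0.7022)·e^(−56.37/29.0491) = 0.7022 + (-0.473400)·0.143631 = 0.634205 g/L.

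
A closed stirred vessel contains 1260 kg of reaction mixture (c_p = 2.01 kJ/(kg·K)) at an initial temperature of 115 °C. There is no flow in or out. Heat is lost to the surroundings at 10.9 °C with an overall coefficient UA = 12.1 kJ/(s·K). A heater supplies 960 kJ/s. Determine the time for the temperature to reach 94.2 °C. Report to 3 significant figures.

First-law balance (no shaft work): M c_p dT/dt = −UA(T − T_amb) + Q̇.
τ = M c_p/UA = 209.31 s; T_ss = T_amb + Q̇/UA = 10.9 + 960/12.1 = 90.239 °C.
T(t) = T_ss + (T₀ − T_ss)e^(−t/τ); set T = 94.2:
t = −τ ln[(T − T_ss)/(T₀ − T_ss)] = −209.31 · ln(0.15997) = 383.60 s.

384 s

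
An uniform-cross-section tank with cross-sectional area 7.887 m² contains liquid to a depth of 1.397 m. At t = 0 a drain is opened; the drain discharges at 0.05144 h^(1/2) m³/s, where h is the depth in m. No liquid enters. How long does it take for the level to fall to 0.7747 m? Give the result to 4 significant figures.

92.54 s

Unsteady balance on liquid volume: A dh/dt = −0.05144 √h.
This is separable: 2 d(√h)/dt = −0.05144/A, so √h = √h₀ − (0.05144/(2A)) t.
t = 2A(√h₀ − √h)/0.05144 = 2·7.887·(√1.397 − √0.7747)/0.05144
  = 15.7740 × (1.18195 − 0.880170) / 0.05144 = 92.5395 s.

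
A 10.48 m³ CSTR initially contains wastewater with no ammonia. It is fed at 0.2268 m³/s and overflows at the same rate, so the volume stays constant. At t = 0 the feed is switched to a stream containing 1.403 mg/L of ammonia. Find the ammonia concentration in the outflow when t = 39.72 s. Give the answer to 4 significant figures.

Species balance on the tank: V dC/dt = Q(C_in − C).
Time constant τ = V/Q = 10.48/0.2268 = 46.2081 s.
Solution: C(t) = C_in + (C₀ − C_in) e^(−t/τ).
C(39.72) = 1.403 + (0 − 1.403)·e^(−39.72/46.2081) = 1.403 + (-1.40300)·0.423336 = 0.809060 mg/L.

0.8091 mg/L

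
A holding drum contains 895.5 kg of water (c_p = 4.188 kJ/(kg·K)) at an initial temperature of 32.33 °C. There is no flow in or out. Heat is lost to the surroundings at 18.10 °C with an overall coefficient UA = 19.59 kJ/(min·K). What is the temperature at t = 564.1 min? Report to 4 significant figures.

18.85 °C

M c_p dT/dt = −UA(T − T_amb).
dT/dt = (T_ss − T)/τ with T_ss = T_amb = 18.1000 °C, τ = M c_p/UA = 895.5·4.188/19.59 = 191.442 min.
Integrating: T(t) = T_ss + (T₀ − T_ss) e^(−t/τ).
T(564.1) = 18.1000 + (14.2300)·0.0525190 = 18.8473 °C.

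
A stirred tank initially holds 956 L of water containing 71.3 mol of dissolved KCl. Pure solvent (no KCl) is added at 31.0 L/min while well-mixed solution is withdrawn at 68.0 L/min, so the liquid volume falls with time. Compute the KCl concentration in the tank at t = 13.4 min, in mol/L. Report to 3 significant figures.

Let m(t) be the amount of KCl. Volume: V(t) = V₀ + (Q_in − Q_out) t = 956 − 37.000 t; V(13.4) = 460.20 L.
No KCl enters, so dm/dt = −Q_out · (m/V).
dm/m = −Q_out dt/(V₀ − 37.000 t); integrating gives ln(m/m₀) = −(Q_out/(Q_in−Q_out)) ln(V/V₀).
m = m₀ (V₀/V)^(Q_out/(Q_in−Q_out)) = 71.3 × (956/460.20)^(-1.8378) = 18.602 mol.
C = m/V = 18.602/460.20 = 0.040421 mol/L.

0.0404 mol/L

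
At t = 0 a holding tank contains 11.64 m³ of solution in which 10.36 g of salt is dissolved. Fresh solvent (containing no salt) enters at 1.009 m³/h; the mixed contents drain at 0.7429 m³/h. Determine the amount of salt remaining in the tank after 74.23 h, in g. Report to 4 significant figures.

0.6493 g

Let m(t) be the amount of salt. Volume: V(t) = V₀ + (Q_in − Q_out) t = 11.64 + 0.266100 t; V(74.23) = 31.3926 m³.
No salt enters, so dm/dt = −Q_out · (m/V).
Separate: dm/m = −Q_out dt/V(t) ⇒ ln(m/m₀) = −(Q_out/(Q_in−Q_out)) ln(V/V₀).
m = m₀ (V₀/V)^(Q_out/(Q_in−Q_out)) = 10.36 × (11.64/31.3926)^(2.79181) = 0.649294 g.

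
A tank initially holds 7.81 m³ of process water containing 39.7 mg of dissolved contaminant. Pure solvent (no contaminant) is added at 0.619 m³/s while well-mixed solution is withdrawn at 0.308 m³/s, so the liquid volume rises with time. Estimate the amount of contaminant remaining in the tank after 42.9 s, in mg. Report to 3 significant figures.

Total volume: dV/dt = Q_in − Q_out = 0.31100 m³/s, so V(t) = 7.81 + 0.31100 t and V(42.9) = 21.152 m³.
Solute balance: dm/dt = 0 − Q_out C = −Q_out m/V(t).
dm/m = −Q_out dt/(V₀ + 0.31100 t); integrating gives ln(m/m₀) = −(Q_out/(Q_in−Q_out)) ln(V/V₀).
m = m₀ (V₀/V)^(Q_out/(Q_in−Q_out)) = 39.7 × (7.81/21.152)^(0.99035) = 14.800 mg.

14.8 mg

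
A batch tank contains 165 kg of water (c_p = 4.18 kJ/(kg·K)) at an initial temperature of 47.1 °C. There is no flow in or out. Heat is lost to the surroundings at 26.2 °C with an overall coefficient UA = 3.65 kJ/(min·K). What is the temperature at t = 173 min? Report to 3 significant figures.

Lumped-capacitance energy balance: M c_p dT/dt = UA(T_amb − T).
dT/dt = (T_ss − T)/τ with T_ss = T_amb = 26.200 °C, τ = M c_p/UA = 165·4.18/3.65 = 188.96 min.
Solution: T(t) = T_ss + (T₀ − T_ss) e^(−t/τ).
T(173) = 26.200 + (20.900)·0.40030 = 34.566 °C.

34.6 °C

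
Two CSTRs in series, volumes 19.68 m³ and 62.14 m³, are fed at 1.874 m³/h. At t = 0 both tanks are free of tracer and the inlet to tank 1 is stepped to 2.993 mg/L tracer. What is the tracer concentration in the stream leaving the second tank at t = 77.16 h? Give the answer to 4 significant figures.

Time constants: τᵢ = Vᵢ/Q for each well-mixed tank.
τ₁ = 19.68/1.874 = 10.5016 h; τ₂ = 62.14/1.874 = 33.1590 h.
Tank 1: C₁ = C_in(1 − e^(−t/τ₁)). Tank 2 (τ₁ ≠ τ₂): C₂ = C_in[1 − (τ₁ e^(−t/τ₁) − τ₂ e^(−t/τ₂))/(τ₁ − τ₂)].
At t = 77.16: e^(−t/τ₁) = 0.000644232, e^(−t/τ₂) = 0.0975911.
C₂ = 2.993·[1 − (10.5016·0.000644232 − 33.1590·0.0975911)/(-22.6574)] = 2.993·0.857474 = 2.56642 mg/L.

2.566 mg/L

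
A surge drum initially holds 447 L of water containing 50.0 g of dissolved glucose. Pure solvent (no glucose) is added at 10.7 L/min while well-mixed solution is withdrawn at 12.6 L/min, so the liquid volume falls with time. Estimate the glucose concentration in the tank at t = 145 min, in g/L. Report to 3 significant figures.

Total volume: dV/dt = Q_in − Q_out = -1.9000 L/min, so V(t) = 447 − 1.9000 t and V(145) = 171.50 L.
Species balance (pure solvent in): dm/dt = −Q_out · m/V(t).
dm/m = −Q_out dt/(V₀ − 1.9000 t); integrating gives ln(m/m₀) = −(Q_out/(Q_in−Q_out)) ln(V/V₀).
m = m₀ (V₀/V)^(Q_out/(Q_in−Q_out)) = 50.0 × (447/171.50)^(-6.6316) = 0.087085 g.
C = m/V = 0.087085/171.50 = 0.00050779 g/L.

0.000508 g/L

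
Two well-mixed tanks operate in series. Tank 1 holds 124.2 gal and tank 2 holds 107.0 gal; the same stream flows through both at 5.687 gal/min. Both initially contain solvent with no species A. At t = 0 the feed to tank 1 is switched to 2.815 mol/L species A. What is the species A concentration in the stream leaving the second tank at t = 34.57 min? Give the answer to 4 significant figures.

Species balance on tank i: dCᵢ/dt = (Cᵢ₋₁ − Cᵢ)/τᵢ with τᵢ = Vᵢ/Q.
τ₁ = 124.2/5.687 = 21.8393 min; τ₂ = 107.0/5.687 = 18.8148 min.
Tank 1: C₁ = C_in(1 − e^(−t/τ₁)). Tank 2 (τ₁ ≠ τ₂): C₂ = C_in[1 − (τ₁ e^(−t/τ₁) − τ₂ e^(−t/τ₂))/(τ₁ − τ₂)].
At t = 34.57: e^(−t/τ₁) = 0.205373, e^(−t/τ₂) = 0.159234.
C₂ = 2.815·[1 − (21.8393·0.205373 − 18.8148·0.159234)/(3.02444)] = 2.815·0.507601 = 1.42890 mol/L.

1.429 mol/L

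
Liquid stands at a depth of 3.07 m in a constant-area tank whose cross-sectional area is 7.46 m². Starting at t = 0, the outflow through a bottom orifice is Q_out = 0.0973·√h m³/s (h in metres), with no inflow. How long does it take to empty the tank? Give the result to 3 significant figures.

269 s

With no inflow, A dh/dt = −0.0973 √h.
∫ h^(−1/2) dh = −(0.0973/A) ∫ dt, giving 2√h = 2√h₀ − (0.0973/A) t.
Set h = 0: 2√h₀ = (0.0973/A) t_empty ⇒ t_empty = 2A√h₀/0.0973.
t_empty = 2·7.46·√3.07/0.0973 = 14.920·1.7521/0.0973 = 268.67 s.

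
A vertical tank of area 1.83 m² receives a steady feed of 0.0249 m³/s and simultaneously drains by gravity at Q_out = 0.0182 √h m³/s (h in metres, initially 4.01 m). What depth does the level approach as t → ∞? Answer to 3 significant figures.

Level balance: A dh/dt = 0.0249 − 0.0182 √h. Setting dh/dt = 0:
Q_in = 0.0182 √h_ss ⇒ √h_ss = 0.0249/0.0182 = 1.3681.
h_ss = 1.3681² = 1.8718 m. (Since h₀ = 4.01 m > h_ss, the level will fall toward this value.)

1.87 m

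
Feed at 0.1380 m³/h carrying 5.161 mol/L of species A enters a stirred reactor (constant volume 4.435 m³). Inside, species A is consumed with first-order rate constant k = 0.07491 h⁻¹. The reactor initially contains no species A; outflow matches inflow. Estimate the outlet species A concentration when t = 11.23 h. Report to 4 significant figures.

Species balance: V dC/dt = Q C_in − Q C − k V C.
dC/dt = (Q/V) C_in − (Q/V + k) C; effective rate a = Q/V + k = 0.0311161 + 0.07491 = 0.106026 h⁻¹.
C_ss = Q C_in/(Q + kV) = 1.51463 mol/L; C(t) = C_ss + (C₀ − C_ss) e^(−a t).
C(11.23) = 1.51463 + (-1.51463)·e^(−0.106026·11.23) = 1.51463 + (-1.51463)·0.304016 = 1.05416 mol/L.

1.054 mol/L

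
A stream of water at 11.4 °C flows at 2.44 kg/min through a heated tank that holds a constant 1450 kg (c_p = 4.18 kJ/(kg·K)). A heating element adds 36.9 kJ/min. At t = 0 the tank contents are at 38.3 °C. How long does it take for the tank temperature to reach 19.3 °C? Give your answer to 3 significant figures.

1010 min

M c_p dT/dt = ṁ c_p (T_in − T) + Q̇.
τ = M/ṁ = 594.26 min; T_ss = T_in + Q̇/(ṁ c_p) = 15.018 °C.
T(t) = T_ss + (T₀ − T_ss) e^(−t/τ). Set T = 19.3:
e^(−t/τ) = (19.3 − 15.018)/(38.3 − 15.018) = 0.18392
t = −594.26 · ln(0.18392) = 1006.2 min.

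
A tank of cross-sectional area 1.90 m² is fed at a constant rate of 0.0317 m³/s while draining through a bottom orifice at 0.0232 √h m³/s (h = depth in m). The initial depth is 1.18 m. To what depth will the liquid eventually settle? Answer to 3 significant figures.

1.87 m

A dh/dt = Q_in − 0.0232 √h. Steady state requires inflow = outflow:
Q_in = 0.0232 √h_ss ⇒ √h_ss = 0.0317/0.0232 = 1.3664.
h_ss = 1.3664² = 1.8670 m. (Since h₀ = 1.18 m < h_ss, the level will rise toward this value.)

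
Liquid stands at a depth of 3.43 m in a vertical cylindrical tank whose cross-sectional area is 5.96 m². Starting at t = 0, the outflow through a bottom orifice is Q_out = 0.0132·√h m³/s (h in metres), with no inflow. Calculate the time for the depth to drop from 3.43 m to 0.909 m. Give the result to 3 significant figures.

Volume balance on the tank: A dh/dt = −0.0132 √h.
This is separable: 2 d(√h)/dt = −0.0132/A, so √h = √h₀ − (0.0132/(2A)) t.
t = 2A(√h₀ − √h)/0.0132 = 2·5.96·(√3.43 − √0.909)/0.0132
  = 11.920 × (1.8520 − 0.95341) / 0.0132 = 811.47 s.

811 s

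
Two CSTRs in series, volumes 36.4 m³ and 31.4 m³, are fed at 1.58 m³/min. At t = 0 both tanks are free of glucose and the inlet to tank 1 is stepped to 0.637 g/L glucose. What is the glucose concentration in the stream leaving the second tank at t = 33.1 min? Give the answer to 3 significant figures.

Species balance on tank i: dCᵢ/dt = (Cᵢ₋₁ − Cᵢ)/τᵢ with τᵢ = Vᵢ/Q.
τ₁ = 36.4/1.58 = 23.038 min; τ₂ = 31.4/1.58 = 19.873 min.
Tank 1: C₁ = C_in(1 − e^(−t/τ₁)). Tank 2 (τ₁ ≠ τ₂): C₂ = C_in[1 − (τ₁ e^(−t/τ₁) − τ₂ e^(−t/τ₂))/(τ₁ − τ₂)].
At t = 33.1: e^(−t/τ₁) = 0.23770, e^(−t/τ₂) = 0.18909.
C₂ = 0.637·[1 − (23.038·0.23770 − 19.873·0.18909)/(3.1646)] = 0.637·0.45704 = 0.29113 g/L.

0.291 g/L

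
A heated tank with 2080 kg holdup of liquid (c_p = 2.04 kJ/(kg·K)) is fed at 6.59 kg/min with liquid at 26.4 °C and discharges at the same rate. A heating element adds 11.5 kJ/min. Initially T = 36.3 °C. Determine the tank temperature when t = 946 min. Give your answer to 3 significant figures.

M c_p dT/dt = ṁ c_p (T_in − T) + Q̇.
τ = M/ṁ = 315.63 min; T_ss = T_in + Q̇/(ṁ c_p) = 26.4 + 11.5/(6.59·2.04) = 27.255 °C.
This is linear first-order; T(t) = T_ss + (T₀ − T_ss) e^(−t/τ).
T(946) = 27.255 + (9.0446)·e^(−946/315.63) = 27.255 + (9.0446)·0.049928 = 27.707 °C.

27.7 °C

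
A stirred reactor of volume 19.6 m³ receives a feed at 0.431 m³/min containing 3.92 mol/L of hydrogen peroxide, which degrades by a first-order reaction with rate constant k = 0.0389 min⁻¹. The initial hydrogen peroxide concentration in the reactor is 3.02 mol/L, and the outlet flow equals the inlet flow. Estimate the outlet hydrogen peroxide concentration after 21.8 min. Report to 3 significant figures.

Species balance: V dC/dt = Q C_in − Q C − k V C.
dC/dt = (Q/V) C_in − (Q/V + k) C; effective rate a = Q/V + k = 0.021990 + 0.0389 = 0.060890 min⁻¹.
C_ss = Q C_in/(Q + kV) = 1.4157 mol/L; C(t) = C_ss + (C₀ − C_ss) e^(−a t).
C(21.8) = 1.4157 + (1.6043)·e^(−0.060890·21.8) = 1.4157 + (1.6043)·0.26517 = 1.8411 mol/L.

1.84 mol/L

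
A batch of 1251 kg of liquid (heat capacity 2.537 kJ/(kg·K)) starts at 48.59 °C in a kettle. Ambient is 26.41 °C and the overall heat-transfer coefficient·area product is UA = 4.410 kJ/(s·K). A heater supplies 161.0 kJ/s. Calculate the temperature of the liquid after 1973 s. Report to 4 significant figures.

First-law balance (no shaft work): M c_p dT/dt = −UA(T − T_amb) + Q̇.
dT/dt = (T_ss − T)/τ with T_ss = T_amb + Q̇/UA = 26.41 + 161.0/4.410 = 62.9179 °C, τ = M c_p/UA = 1251·2.537/4.410 = 719.680 s.
T approaches T_ss exponentially: T(t) = T_ss + (T₀ − T_ss) e^(−t/τ).
T(1973) = 62.9179 + (-14.3279)·0.0644737 = 61.9942 °C.

61.99 °C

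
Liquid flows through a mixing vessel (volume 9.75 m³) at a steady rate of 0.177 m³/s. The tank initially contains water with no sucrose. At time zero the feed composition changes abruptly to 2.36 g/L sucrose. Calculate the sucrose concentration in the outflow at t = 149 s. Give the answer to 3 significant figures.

2.20 g/L

Accumulation = in − out for the solute gives V dC/dt = Q(C_in − C).
Time constant τ = V/Q = 9.75/0.177 = 55.085 s.
Solution: C(t) = C_in + (C₀ − C_in) e^(−t/τ).
C(149) = 2.36 + (0 − 2.36)·e^(−149/55.085) = 2.36 + (-2.3600)·0.066875 = 2.2022 g/L.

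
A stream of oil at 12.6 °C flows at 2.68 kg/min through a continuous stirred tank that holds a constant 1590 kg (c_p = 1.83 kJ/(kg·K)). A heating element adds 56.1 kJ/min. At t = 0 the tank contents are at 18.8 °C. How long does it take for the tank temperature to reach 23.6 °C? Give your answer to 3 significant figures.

Energy balance: M c_p dT/dt = ṁ c_p (T_in − T) + 56.1.
τ = M/ṁ = 593.28 min; T_ss = T_in + Q̇/(ṁ c_p) = 24.039 °C.
T(t) = T_ss + (T₀ − T_ss) e^(−t/τ). Set T = 23.6:
e^(−t/τ) = (23.6 − 24.039)/(18.8 − 24.039) = 0.083744
t = −593.28 · ln(0.083744) = 1471.3 min.

1470 min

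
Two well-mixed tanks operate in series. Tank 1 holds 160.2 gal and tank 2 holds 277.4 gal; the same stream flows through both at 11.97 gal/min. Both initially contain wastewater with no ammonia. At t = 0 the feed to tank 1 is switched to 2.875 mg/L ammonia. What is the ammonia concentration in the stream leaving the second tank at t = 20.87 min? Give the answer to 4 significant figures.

Each tank obeys Vᵢ dCᵢ/dt = Q(Cᵢ₋₁ − Cᵢ), so τᵢ = Vᵢ/Q.
τ₁ = 160.2/11.97 = 13.3835 min; τ₂ = 277.4/11.97 = 23.1746 min.
Solving the cascade with C₁(0)=C₂(0)=0 gives C₂(t) = C_in[1 − (τ₁ e^(−t/τ₁) − τ₂ e^(−t/τ₂))/(τ₁ − τ₂)].
At t = 20.87: e^(−t/τ₁) = 0.210265, e^(−t/τ₂) = 0.406344.
C₂ = 2.875·[1 − (13.3835·0.210265 − 23.1746·0.406344)/(-9.79114)] = 2.875·0.325636 = 0.936204 mg/L.

0.9362 mg/L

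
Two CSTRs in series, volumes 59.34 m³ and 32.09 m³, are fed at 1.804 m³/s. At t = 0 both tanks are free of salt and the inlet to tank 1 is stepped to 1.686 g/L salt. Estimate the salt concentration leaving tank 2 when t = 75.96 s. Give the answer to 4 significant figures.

Each tank obeys Vᵢ dCᵢ/dt = Q(Cᵢ₋₁ − Cᵢ), so τᵢ = Vᵢ/Q.
τ₁ = 59.34/1.804 = 32.8936 s; τ₂ = 32.09/1.804 = 17.7882 s.
Tank 1: C₁ = C_in(1 − e^(−t/τ₁)). Tank 2 (τ₁ ≠ τ₂): C₂ = C_in[1 − (τ₁ e^(−t/τ₁) − τ₂ e^(−t/τ₂))/(τ₁ − τ₂)].
At t = 75.96: e^(−t/τ₁) = 0.0993341, e^(−t/τ₂) = 0.0139785.
C₂ = 1.686·[1 − (32.8936·0.0993341 − 17.7882·0.0139785)/(15.1053)] = 1.686·0.800150 = 1.34905 g/L.

1.349 g/L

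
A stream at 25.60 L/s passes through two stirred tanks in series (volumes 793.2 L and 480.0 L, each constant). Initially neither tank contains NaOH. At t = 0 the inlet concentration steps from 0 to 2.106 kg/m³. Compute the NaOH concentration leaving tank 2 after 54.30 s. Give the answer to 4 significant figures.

1.360 kg/m³

Each tank obeys Vᵢ dCᵢ/dt = Q(Cᵢ₋₁ − Cᵢ), so τᵢ = Vᵢ/Q.
τ₁ = 793.2/25.60 = 30.9844 s; τ₂ = 480.0/25.60 = 18.7500 s.
Solving the cascade with C₁(0)=C₂(0)=0 gives C₂(t) = C_in[1 − (τ₁ e^(−t/τ₁) − τ₂ e^(−t/τ₂))/(τ₁ − τ₂)].
At t = 54.30: e^(−t/τ₁) = 0.173341, e^(−t/τ₂) = 0.0552438.
C₂ = 2.106·[1 − (30.9844·0.173341 − 18.7500·0.0552438)/(12.2344)] = 2.106·0.645668 = 1.35978 kg/m³.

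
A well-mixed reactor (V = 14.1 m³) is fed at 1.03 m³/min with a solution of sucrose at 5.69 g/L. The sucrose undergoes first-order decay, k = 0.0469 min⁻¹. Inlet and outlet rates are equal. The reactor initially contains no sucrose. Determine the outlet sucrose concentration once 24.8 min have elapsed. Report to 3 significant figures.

V dC/dt = Q(C_in − C) − k V C.
dC/dt = (Q/V) C_in − (Q/V + k) C; effective rate a = Q/V + k = 0.073050 + 0.0469 = 0.11995 min⁻¹.
C_ss = Q C_in/(Q + kV) = 3.4652 g/L; C(t) = C_ss + (C₀ − C_ss) e^(−a t).
C(24.8) = 3.4652 + (-3.4652)·e^(−0.11995·24.8) = 3.4652 + (-3.4652)·0.051060 = 3.2883 g/L.

3.29 g/L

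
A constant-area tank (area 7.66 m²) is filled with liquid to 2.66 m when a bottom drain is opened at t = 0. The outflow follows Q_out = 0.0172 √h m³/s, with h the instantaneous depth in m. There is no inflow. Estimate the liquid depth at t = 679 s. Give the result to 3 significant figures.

0.755 m

With no inflow, A dh/dt = −0.0172 √h.
∫ h^(−1/2) dh = −(0.0172/A) ∫ dt, giving 2√h = 2√h₀ − (0.0172/A) t.
√h = √2.66 − 0.0172·679/(2·7.66) = 1.6310 − 0.76232 = 0.86863.
h = 0.86863² = 0.75451 m.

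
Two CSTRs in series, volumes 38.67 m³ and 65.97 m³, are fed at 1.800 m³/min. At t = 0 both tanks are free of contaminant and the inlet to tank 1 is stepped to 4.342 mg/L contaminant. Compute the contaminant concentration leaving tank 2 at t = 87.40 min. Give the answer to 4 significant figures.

3.481 mg/L

Species balance on tank i: dCᵢ/dt = (Cᵢ₋₁ − Cᵢ)/τᵢ with τᵢ = Vᵢ/Q.
τ₁ = 38.67/1.800 = 21.4833 min; τ₂ = 65.97/1.800 = 36.6500 min.
Solving the cascade with C₁(0)=C₂(0)=0 gives C₂(t) = C_in[1 − (τ₁ e^(−t/τ₁) − τ₂ e^(−t/τ₂))/(τ₁ − τ₂)].
At t = 87.40: e^(−t/τ₁) = 0.0171070, e^(−t/τ₂) = 0.0921147.
C₂ = 4.342·[1 − (21.4833·0.0171070 − 36.6500·0.0921147)/(-15.1667)] = 4.342·0.801638 = 3.48071 mg/L.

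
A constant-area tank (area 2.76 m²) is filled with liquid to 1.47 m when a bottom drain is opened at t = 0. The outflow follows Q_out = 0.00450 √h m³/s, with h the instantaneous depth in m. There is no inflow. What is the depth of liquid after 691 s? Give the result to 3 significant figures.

0.421 m

Unsteady balance on liquid volume: A dh/dt = −0.00450 √h.
Separate and integrate: 2(√h − √h₀) = −(0.00450/A) t.
√h = √1.47 − 0.00450·691/(2·2.76) = 1.2124 − 0.56332 = 0.64912.
h = 0.64912² = 0.42136 m.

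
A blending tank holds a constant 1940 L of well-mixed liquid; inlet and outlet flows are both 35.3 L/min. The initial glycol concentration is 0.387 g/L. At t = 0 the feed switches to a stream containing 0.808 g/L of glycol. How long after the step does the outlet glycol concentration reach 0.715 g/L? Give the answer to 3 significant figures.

Species balance: V dC/dt = Q(C_in − C) ⇒ τ = V/Q = 54.958 min.
C(t) = C_in + (C₀ − C_in) e^(−t/τ). Set C = 0.715 and solve for t:
e^(−t/τ) = (C − C_in)/(C₀ − C_in) = (0.715 − 0.808)/(0.387 − 0.808) = 0.22090
t = −τ ln(…) = 54.958 × 1.5100 = 82.988 min.

83.0 min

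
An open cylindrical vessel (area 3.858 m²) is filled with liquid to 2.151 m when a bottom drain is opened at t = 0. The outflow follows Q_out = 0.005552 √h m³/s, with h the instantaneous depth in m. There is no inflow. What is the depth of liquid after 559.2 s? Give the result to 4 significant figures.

1.133 m

Accumulation of liquid (constant cross-section A): A dh/dt = −0.005552 √h.
This is separable: 2 d(√h)/dt = −0.005552/A, so √h = √h₀ − (0.005552/(2A)) t.
√h = √2.151 − 0.005552·559.2/(2·3.858) = 1.46663 − 0.402369 = 1.06426.
h = 1.06426² = 1.13265 m.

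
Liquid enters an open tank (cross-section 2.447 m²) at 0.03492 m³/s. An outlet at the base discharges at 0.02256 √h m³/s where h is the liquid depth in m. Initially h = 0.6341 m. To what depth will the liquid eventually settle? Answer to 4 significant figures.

2.396 m

A dh/dt = Q_in − 0.02256 √h. Steady state requires inflow = outflow:
Q_in = 0.02256 √h_ss ⇒ √h_ss = 0.03492/0.02256 = 1.54787.
h_ss = 1.54787² = 2.39591 m. (Since h₀ = 0.6341 m < h_ss, the level will rise toward this value.)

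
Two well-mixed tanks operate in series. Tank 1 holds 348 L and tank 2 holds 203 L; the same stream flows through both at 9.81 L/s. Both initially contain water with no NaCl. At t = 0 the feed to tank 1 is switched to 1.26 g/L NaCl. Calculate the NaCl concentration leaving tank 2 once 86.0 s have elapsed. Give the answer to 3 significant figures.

1.02 g/L

Each tank obeys Vᵢ dCᵢ/dt = Q(Cᵢ₋₁ − Cᵢ), so τᵢ = Vᵢ/Q.
τ₁ = 348/9.81 = 35.474 s; τ₂ = 203/9.81 = 20.693 s.
Tank 1: C₁ = C_in(1 − e^(−t/τ₁)). Tank 2 (τ₁ ≠ τ₂): C₂ = C_in[1 − (τ₁ e^(−t/τ₁) − τ₂ e^(−t/τ₂))/(τ₁ − τ₂)].
At t = 86.0: e^(−t/τ₁) = 0.088539, e^(−t/τ₂) = 0.015671.
C₂ = 1.26·[1 − (35.474·0.088539 − 20.693·0.015671)/(14.781)] = 1.26·0.80945 = 1.0199 g/L.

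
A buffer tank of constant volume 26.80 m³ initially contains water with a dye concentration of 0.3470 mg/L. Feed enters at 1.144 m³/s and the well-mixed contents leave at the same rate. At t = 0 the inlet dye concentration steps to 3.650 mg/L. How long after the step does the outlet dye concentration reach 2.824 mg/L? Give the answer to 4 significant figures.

Species balance on the tank: V dC/dt = Q(C_in − C), so τ = V/Q = 23.4266 s.
C(t) = C_in + (C₀ − C_in) e^(−t/τ). Set C = 2.824 and solve for t:
e^(−t/τ) = (C − C_in)/(C₀ − C_in) = (2.824 − 3.650)/(0.3470 − 3.650) = 0.250076
t = −τ ln(…) = 23.4266 × 1.38599 = 32.4690 s.

32.47 s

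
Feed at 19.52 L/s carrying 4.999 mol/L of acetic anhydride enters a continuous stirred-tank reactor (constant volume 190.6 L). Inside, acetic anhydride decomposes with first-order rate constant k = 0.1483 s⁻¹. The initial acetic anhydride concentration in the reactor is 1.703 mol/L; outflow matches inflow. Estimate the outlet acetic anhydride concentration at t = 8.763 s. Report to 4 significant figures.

V dC/dt = Q(C_in − C) − k V C.
This is linear with rate a = Q/V + k = 0.250713 s⁻¹.
C_ss = Q C_in/(Q + kV) = 2.04203 mol/L; C(t) = C_ss + (C₀ − C_ss) e^(−a t).
C(8.763) = 2.04203 + (-0.339032)·e^(−0.250713·8.763) = 2.04203 + (-0.339032)·0.111136 = 2.00435 mol/L.

2.004 mol/L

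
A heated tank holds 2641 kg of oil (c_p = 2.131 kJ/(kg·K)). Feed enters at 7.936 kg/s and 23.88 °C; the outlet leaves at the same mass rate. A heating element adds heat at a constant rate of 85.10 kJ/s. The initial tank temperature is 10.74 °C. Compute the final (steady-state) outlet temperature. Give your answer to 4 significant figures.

28.91 °C

M c_p dT/dt = ṁ c_p (T_in − T) + Q̇.
At steady state dT/dt = 0 ⇒ T_ss = T_in + Q̇/(ṁ c_p) = 23.88 + 85.10/(7.936·2.131) = 28.9120 °C.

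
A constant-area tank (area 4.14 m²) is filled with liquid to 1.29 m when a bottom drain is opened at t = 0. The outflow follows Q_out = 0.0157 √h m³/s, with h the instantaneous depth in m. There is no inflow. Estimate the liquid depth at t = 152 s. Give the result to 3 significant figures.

0.718 m

Accumulation of liquid (constant cross-section A): A dh/dt = −0.0157 √h.
∫ h^(−1/2) dh = −(0.0157/A) ∫ dt, giving 2√h = 2√h₀ − (0.0157/A) t.
√h = √1.29 − 0.0157·152/(2·4.14) = 1.1358 − 0.28821 = 0.84757.
h = 0.84757² = 0.71837 m.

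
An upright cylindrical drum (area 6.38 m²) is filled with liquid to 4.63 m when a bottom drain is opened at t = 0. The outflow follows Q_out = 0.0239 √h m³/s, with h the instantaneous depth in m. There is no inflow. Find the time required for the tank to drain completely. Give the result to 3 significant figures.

Volume balance on the tank: A dh/dt = −0.0239 √h.
Separate and integrate: 2(√h − √h₀) = −(0.0239/A) t.
Set h = 0: 2√h₀ = (0.0239/A) t_empty ⇒ t_empty = 2A√h₀/0.0239.
t_empty = 2·6.38·√4.63/0.0239 = 12.760·2.1517/0.0239 = 1148.8 s.

1150 s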